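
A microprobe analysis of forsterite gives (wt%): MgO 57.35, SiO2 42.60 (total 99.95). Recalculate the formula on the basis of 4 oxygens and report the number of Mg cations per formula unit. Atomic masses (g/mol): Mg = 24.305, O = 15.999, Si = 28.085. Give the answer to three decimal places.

MgO: 57.35/40.304 = 1.42294 mol → 1.42294 mol Mg, 1.42294 mol O.
SiO2: 42.60/60.083 = 0.70902 mol → 0.70902 mol Si, 1.41804 mol O.
Total oxygen = 2.84098 mol. Normalization factor = 4/2.84098 = 1.40796.
Mg per 4 O = 1.42294 × 1.40796 = 2.003.

2.003 Mg apfu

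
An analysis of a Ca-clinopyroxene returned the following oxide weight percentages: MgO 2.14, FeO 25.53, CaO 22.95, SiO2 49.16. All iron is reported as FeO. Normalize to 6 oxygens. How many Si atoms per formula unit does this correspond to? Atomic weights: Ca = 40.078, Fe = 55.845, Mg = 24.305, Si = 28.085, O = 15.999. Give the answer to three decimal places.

2.000 Si apfu

MgO: 2.14/40.304 = 0.05310 mol → 0.05310 mol Mg, 0.05310 mol O.
FeO: 25.53/71.844 = 0.35535 mol → 0.35535 mol Fe, 0.35535 mol O.
CaO: 22.95/56.077 = 0.40926 mol → 0.40926 mol Ca, 0.40926 mol O.
SiO2: 49.16/60.083 = 0.81820 mol → 0.81820 mol Si, 1.63640 mol O.
Total oxygen = 2.45411 mol. Normalization factor = 6/2.45411 = 2.44488.
Si per 6 O = 0.81820 × 2.44488 = 2.000.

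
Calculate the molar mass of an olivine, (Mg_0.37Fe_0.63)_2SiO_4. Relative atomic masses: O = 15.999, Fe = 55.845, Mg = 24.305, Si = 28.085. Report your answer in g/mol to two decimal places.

180.43 g/mol

The formula mass is the sum 0.74(24.305) + 1.26(55.845) + 1(28.085) + 4(15.999).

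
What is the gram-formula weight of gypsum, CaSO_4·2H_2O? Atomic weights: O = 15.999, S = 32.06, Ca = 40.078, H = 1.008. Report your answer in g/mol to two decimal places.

172.16 g/mol

The formula mass is the sum 1·40.078 + 1·32.06 + 6·15.999 + 4·1.008.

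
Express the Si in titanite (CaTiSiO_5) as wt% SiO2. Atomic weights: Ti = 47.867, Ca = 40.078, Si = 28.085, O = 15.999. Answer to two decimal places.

Formula mass = 196.025 g/mol.
1 Si → 1.0000 mol SiO2 per formula unit; M(SiO2) = 60.083, so SiO2 mass = 60.083 g.
60.083/196.025 × 100 = 30.65 wt%.

30.65 wt%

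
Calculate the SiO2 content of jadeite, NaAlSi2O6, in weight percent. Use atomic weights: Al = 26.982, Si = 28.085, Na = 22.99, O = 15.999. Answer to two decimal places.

59.45 wt%

M(NaAlSi2O6) = 202.136 g/mol; M(SiO2) = 60.083 g/mol.
Moles SiO2 per formula unit = 2 Si ÷ 1 = 2.0000.
SiO2 fraction = (2.0000 × 60.083) / 202.136 = 120.166/202.136 = 0.5945.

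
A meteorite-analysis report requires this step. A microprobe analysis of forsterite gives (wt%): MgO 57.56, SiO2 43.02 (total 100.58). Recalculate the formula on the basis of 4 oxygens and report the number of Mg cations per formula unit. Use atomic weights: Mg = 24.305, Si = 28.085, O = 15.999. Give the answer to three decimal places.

MgO: 57.56/40.304 = 1.42815 mol → 1.42815 mol Mg, 1.42815 mol O.
SiO2: 43.02/60.083 = 0.71601 mol → 0.71601 mol Si, 1.43202 mol O.
Total oxygen = 2.86017 mol. Normalization factor = 4/2.86017 = 1.39852.
Mg per 4 O = 1.42815 × 1.39852 = 1.997.

1.997 Mg apfu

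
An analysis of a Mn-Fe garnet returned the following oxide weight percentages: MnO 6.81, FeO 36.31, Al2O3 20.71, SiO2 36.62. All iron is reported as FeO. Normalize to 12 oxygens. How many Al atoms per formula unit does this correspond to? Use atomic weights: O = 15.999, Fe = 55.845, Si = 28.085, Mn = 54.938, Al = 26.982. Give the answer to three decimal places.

2.006 Al apfu

MnO: 6.81/70.937 = 0.09600 mol → 0.09600 mol Mn, 0.09600 mol O.
FeO: 36.31/71.844 = 0.50540 mol → 0.50540 mol Fe, 0.50540 mol O.
Al2O3: 20.71/101.961 = 0.20312 mol → 0.40624 mol Al, 0.60936 mol O.
SiO2: 36.62/60.083 = 0.60949 mol → 0.60949 mol Si, 1.21898 mol O.
Total oxygen = 2.42974 mol. Normalization factor = 12/2.42974 = 4.93880.
Al per 12 O = 0.40624 × 4.93880 = 2.006.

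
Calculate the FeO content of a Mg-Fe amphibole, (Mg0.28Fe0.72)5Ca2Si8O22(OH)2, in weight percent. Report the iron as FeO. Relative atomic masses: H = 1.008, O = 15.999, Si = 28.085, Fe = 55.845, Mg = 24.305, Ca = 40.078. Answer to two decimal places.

M((Mg0.28Fe0.72)5Ca2Si8O22(OH)2) = 925.897 g/mol; M(FeO) = 71.844 g/mol.
Moles FeO per formula unit = 3.60 Fe ÷ 1 = 3.6000.
FeO fraction = (3.6000 × 71.844) / 925.897 = 258.638/925.897 = 0.2793.

27.93 wt%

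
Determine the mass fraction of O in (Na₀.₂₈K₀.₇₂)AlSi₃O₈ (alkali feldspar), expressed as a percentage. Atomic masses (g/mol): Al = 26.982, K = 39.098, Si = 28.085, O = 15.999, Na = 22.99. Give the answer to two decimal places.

M((Na₀.₂₈K₀.₇₂)AlSi₃O₈) = 273.817 g/mol.
O contributes 8 × 15.999 = 127.992 g per mole.
127.992/273.817 = 0.4674 → 46.74%.

46.74 wt%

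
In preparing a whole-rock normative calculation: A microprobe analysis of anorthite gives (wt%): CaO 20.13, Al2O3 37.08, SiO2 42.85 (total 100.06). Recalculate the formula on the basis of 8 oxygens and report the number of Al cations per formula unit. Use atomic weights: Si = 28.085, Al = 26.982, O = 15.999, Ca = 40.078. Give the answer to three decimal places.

20.13 wt% CaO ÷ 56.077 g/mol = 0.35897 mol, giving 0.35897 Ca and 0.35897 O.
37.08 wt% Al2O3 ÷ 101.961 g/mol = 0.36367 mol, giving 0.72734 Al and 1.09101 O.
42.85 wt% SiO2 ÷ 60.083 g/mol = 0.71318 mol, giving 0.71318 Si and 1.42636 O.
Oxygen sums to 2.87634; scaling by 8/2.87634 = 2.78131 puts the formula on 8 O.
Al: 0.72734 × 2.78131 = 2.023 atoms per formula unit.

2.023 Al apfu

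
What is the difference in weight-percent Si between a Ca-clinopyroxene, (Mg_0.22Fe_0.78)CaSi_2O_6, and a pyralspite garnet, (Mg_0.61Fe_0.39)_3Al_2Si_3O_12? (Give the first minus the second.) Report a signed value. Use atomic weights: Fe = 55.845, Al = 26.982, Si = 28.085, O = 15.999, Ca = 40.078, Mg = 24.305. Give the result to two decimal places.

First mineral: 56.170 g Si in 241.148 g formula = 23.29 wt% Si.
Second mineral: 84.255 g Si in 440.024 g formula = 19.15 wt% Si.
23.29% − 19.15% gives a difference of 4.14 percentage points.

4.14 percentage points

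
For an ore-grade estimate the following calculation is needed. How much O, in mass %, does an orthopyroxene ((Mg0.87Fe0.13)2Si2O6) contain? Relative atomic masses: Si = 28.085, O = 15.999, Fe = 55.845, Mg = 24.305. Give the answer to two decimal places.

45.94 mass %

M((Mg0.87Fe0.13)2Si2O6) = 208.974 g/mol.
O contributes 6 × 15.999 = 95.994 g per mole.
95.994/208.974 = 0.4594 → 45.94%.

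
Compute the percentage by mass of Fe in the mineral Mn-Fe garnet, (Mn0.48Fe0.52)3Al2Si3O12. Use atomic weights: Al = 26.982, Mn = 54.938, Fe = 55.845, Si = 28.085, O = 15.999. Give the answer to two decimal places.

17.55 weight percent

Formula mass = 1.44*54.938 + 1.56*55.845 + 2*26.982 + 3*28.085 + 12*15.999 = 496.436 g/mol, of which 87.118 g is Fe.
So Fe makes up 87.118/496.436 = 0.1755 of the mass, i.e. 17.55%.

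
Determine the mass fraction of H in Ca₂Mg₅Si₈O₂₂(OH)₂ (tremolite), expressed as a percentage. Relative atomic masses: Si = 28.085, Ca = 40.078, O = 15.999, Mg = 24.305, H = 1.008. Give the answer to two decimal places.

0.25 weight percent

Formula mass = 2×40.078 + 5×24.305 + 8×28.085 + 24×15.999 + 2×1.008 = 812.353 g/mol, of which 2.016 g is H.
So H makes up 2.016/812.353 = 0.0025 of the mass, i.e. 0.25%.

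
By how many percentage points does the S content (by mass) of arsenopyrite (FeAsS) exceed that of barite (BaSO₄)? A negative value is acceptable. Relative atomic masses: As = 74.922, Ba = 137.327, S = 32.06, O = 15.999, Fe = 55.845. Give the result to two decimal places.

S in FeAsS: molar mass 162.827 g/mol; 1×32.06 = 32.060 g → 19.69 wt%.
S in BaSO₄: molar mass 233.383 g/mol; 1×32.06 = 32.060 g → 13.74 wt%.
Difference = 19.69 − 13.74 = 5.95 percentage points.

5.95 percentage points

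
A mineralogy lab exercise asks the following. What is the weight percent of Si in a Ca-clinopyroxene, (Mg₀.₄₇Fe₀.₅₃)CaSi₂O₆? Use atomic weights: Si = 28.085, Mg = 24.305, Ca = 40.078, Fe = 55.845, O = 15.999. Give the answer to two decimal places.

Formula mass = 0.47*24.305 + 0.53*55.845 + 1*40.078 + 2*28.085 + 6*15.999 = 233.263 g/mol, of which 56.170 g is Si.
So Si makes up 56.170/233.263 = 0.2408 of the mass, i.e. 24.08%.

24.08 weight percent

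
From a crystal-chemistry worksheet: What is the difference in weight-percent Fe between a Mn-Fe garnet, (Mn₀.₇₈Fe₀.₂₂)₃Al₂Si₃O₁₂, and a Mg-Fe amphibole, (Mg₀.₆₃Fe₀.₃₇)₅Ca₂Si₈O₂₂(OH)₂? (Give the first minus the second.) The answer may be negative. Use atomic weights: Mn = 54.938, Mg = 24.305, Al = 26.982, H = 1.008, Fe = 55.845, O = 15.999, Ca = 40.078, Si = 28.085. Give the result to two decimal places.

M((Mn₀.₇₈Fe₀.₂₂)₃Al₂Si₃O₁₂) = 495.620 g/mol, so wt% Fe = 36.858/495.620 × 100 = 7.44%.
M((Mg₀.₆₃Fe₀.₃₇)₅Ca₂Si₈O₂₂(OH)₂) = 870.702 g/mol, so wt% Fe = 103.313/870.702 × 100 = 11.87%.
7.44 − 11.87 = -4.43 pp.

-4.43 percentage points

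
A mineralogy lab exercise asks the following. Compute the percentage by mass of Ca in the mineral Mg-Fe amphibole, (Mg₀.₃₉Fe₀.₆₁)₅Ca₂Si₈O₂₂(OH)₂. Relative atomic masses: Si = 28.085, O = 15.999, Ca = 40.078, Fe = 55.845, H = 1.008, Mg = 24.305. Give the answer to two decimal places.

8.82 mass %

M((Mg₀.₃₉Fe₀.₆₁)₅Ca₂Si₈O₂₂(OH)₂) = 908.550 g/mol.
Ca contributes 2 × 40.078 = 80.156 g per mole.
80.156/908.550 = 0.0882 → 8.82%.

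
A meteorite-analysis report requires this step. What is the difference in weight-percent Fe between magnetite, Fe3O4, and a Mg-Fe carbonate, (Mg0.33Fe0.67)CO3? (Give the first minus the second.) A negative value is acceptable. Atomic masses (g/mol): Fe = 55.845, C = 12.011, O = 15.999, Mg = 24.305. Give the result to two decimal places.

Fe in Fe3O4: molar mass 231.531 g/mol; 3×55.845 = 167.535 g → 72.36 wt%.
Fe in (Mg0.33Fe0.67)CO3: molar mass 105.445 g/mol; 0.67×55.845 = 37.416 g → 35.48 wt%.
Difference = 72.36 − 35.48 = 36.88 percentage points.

36.88 percentage points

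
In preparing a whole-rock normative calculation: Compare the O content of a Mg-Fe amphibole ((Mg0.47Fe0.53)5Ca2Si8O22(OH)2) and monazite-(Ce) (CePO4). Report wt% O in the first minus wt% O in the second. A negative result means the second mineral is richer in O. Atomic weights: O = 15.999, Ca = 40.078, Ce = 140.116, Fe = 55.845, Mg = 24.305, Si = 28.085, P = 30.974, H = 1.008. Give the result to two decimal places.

15.64 percentage points

M((Mg0.47Fe0.53)5Ca2Si8O22(OH)2) = 895.934 g/mol, so wt% O = 383.976/895.934 × 100 = 42.86%.
M(CePO4) = 235.086 g/mol, so wt% O = 63.996/235.086 × 100 = 27.22%.
42.86 − 27.22 = 15.64 pp.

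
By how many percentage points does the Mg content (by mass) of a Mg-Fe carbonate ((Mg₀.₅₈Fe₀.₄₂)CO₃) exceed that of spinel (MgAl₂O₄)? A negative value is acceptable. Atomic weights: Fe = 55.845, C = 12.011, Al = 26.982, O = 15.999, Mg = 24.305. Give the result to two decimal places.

-2.63 percentage points

Mg in (Mg₀.₅₈Fe₀.₄₂)CO₃: molar mass 97.560 g/mol; 0.58×24.305 = 14.097 g → 14.45 wt%.
Mg in MgAl₂O₄: molar mass 142.265 g/mol; 1×24.305 = 24.305 g → 17.08 wt%.
Difference = 14.45 − 17.08 = -2.63 percentage points.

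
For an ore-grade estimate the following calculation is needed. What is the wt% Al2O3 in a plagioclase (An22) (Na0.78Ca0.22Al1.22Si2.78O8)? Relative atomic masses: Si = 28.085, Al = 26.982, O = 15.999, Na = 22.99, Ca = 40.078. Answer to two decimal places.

23.41 wt%

Formula mass = 265.736 g/mol.
1.22 Al → 0.6100 mol Al2O3 per formula unit; M(Al2O3) = 101.961, so Al2O3 mass = 62.196 g.
62.196/265.736 × 100 = 23.41 wt%.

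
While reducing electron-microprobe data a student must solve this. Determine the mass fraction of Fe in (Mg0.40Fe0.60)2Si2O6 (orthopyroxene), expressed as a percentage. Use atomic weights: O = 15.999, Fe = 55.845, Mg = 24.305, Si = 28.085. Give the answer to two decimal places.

28.08 wt%

M((Mg0.40Fe0.60)2Si2O6) = 238.622 g/mol.
Fe contributes 1.20 × 55.845 = 67.014 g per mole.
67.014/238.622 = 0.2808 → 28.08%.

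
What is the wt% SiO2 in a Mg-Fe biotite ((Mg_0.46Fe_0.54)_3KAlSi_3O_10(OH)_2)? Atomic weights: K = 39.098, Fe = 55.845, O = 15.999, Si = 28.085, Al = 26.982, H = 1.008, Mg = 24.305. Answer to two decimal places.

Formula mass = 468.349 g/mol.
3 Si → 3.0000 mol SiO2 per formula unit; M(SiO2) = 60.083, so SiO2 mass = 180.249 g.
180.249/468.349 × 100 = 38.49 wt%.

38.49 wt%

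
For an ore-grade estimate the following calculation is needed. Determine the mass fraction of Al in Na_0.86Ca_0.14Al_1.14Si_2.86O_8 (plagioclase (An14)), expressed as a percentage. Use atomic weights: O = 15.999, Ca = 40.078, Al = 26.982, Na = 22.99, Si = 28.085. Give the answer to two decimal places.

M(Na_0.86Ca_0.14Al_1.14Si_2.86O_8) = 264.457 g/mol.
Al contributes 1.14 × 26.982 = 30.759 g per mole.
30.759/264.457 = 0.1163 → 11.63%.

11.63 weight percent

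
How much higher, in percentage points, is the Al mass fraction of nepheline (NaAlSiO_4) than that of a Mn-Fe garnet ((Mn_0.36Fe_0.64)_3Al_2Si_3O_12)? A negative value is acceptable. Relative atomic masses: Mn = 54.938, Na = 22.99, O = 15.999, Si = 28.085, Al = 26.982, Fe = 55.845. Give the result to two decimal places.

Al in NaAlSiO_4: molar mass 142.053 g/mol; 1×26.982 = 26.982 g → 18.99 wt%.
Al in (Mn_0.36Fe_0.64)_3Al_2Si_3O_12: molar mass 496.762 g/mol; 2×26.982 = 53.964 g → 10.86 wt%.
Difference = 18.99 − 10.86 = 8.13 percentage points.

8.13 percentage points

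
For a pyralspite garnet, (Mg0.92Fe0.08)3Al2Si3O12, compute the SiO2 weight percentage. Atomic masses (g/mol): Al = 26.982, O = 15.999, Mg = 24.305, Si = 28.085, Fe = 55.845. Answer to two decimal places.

43.89 wt%

Molar mass of (Mg0.92Fe0.08)3Al2Si3O12 = 2.76·24.305 + 0.24·55.845 + 2·26.982 + 3·28.085 + 12·15.999 = 410.692 g/mol.
Each formula unit contains 3 Si, equivalent to 3/1 = 3.0000 mol SiO2.
M(SiO2) = 1×28.085 + 2×15.999 = 60.083 g/mol.
Mass of SiO2 per formula unit = 3.0000 × 60.083 = 180.249 g.
SiO2 wt% = 180.249 / 410.692 × 100 = 43.89%.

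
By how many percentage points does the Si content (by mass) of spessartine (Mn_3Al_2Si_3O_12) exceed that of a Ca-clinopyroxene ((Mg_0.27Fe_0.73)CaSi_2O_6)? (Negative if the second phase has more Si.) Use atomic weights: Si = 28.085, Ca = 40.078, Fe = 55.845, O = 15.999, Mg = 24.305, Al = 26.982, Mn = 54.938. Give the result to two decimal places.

-6.43 percentage points

M(Mn_3Al_2Si_3O_12) = 495.021 g/mol, so wt% Si = 84.255/495.021 × 100 = 17.02%.
M((Mg_0.27Fe_0.73)CaSi_2O_6) = 239.571 g/mol, so wt% Si = 56.170/239.571 × 100 = 23.45%.
17.02 − 23.45 = -6.43 pp.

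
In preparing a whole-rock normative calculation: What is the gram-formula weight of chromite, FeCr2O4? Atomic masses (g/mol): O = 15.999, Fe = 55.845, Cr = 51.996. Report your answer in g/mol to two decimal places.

223.83 g/mol

Fe: 1 × 55.845 = 55.8450
Cr: 2 × 51.996 = 103.9920
O: 4 × 15.999 = 63.9960
Summing the contributions gives the formula mass.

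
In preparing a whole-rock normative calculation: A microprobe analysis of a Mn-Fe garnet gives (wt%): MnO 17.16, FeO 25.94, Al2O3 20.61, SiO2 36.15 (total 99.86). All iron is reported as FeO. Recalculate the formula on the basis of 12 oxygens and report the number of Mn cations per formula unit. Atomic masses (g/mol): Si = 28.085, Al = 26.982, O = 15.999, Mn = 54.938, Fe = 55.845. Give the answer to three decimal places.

1.203 Mn apfu

MnO: 17.16/70.937 = 0.24190 mol → 0.24190 mol Mn, 0.24190 mol O.
FeO: 25.94/71.844 = 0.36106 mol → 0.36106 mol Fe, 0.36106 mol O.
Al2O3: 20.61/101.961 = 0.20214 mol → 0.40428 mol Al, 0.60642 mol O.
SiO2: 36.15/60.083 = 0.60167 mol → 0.60167 mol Si, 1.20334 mol O.
Total oxygen = 2.41272 mol. Normalization factor = 12/2.41272 = 4.97364.
Mn per 12 O = 0.24190 × 4.97364 = 1.203.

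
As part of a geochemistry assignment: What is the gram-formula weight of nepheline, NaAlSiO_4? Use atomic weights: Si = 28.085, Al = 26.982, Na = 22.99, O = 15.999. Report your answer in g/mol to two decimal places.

142.05 g/mol

The formula mass is the sum 1×22.99 + 1×26.982 + 1×28.085 + 4×15.999.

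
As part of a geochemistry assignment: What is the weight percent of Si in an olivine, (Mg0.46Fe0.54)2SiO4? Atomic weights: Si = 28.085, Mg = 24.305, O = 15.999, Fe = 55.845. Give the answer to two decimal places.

Formula mass = 0.92×24.305 + 1.08×55.845 + 1×28.085 + 4×15.999 = 174.754 g/mol, of which 28.085 g is Si.
So Si makes up 28.085/174.754 = 0.1607 of the mass, i.e. 16.07%.

16.07 weight percent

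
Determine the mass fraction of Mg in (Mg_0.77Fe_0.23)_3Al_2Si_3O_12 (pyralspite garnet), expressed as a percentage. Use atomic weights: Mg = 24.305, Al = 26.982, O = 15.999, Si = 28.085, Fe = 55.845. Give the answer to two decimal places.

Formula mass = 2.31*24.305 + 0.69*55.845 + 2*26.982 + 3*28.085 + 12*15.999 = 424.885 g/mol, of which 56.145 g is Mg.
So Mg makes up 56.145/424.885 = 0.1321 of the mass, i.e. 13.21%.

13.21 mass %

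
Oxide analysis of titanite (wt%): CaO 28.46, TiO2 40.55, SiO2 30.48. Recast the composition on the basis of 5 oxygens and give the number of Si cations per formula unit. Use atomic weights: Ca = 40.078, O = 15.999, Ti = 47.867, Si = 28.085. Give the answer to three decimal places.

CaO: 28.46/56.077 = 0.50752 mol → 0.50752 mol Ca, 0.50752 mol O.
TiO2: 40.55/79.865 = 0.50773 mol → 0.50773 mol Ti, 1.01546 mol O.
SiO2: 30.48/60.083 = 0.50730 mol → 0.50730 mol Si, 1.01460 mol O.
Total oxygen = 2.53758 mol. Normalization factor = 5/2.53758 = 1.97038.
Si per 5 O = 0.50730 × 1.97038 = 1.000.

1.000 Si apfu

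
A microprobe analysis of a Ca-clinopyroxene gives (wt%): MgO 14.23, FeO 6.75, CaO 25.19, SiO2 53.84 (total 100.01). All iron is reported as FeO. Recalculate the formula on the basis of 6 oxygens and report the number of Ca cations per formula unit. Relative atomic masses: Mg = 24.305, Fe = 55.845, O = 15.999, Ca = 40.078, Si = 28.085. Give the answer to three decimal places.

1.003 Ca apfu

MgO (M=40.304): mol = 0.35307; Mg = 0.35307, O = 0.35307.
FeO (M=71.844): mol = 0.09395; Fe = 0.09395, O = 0.09395.
CaO (M=56.077): mol = 0.44920; Ca = 0.44920, O = 0.44920.
SiO2 (M=60.083): mol = 0.89609; Si = 0.89609, O = 1.79218.
ΣO = 2.68840; factor = 6/ΣO = 2.23181.
Ca apfu = 0.44920 × 2.23181 = 1.003.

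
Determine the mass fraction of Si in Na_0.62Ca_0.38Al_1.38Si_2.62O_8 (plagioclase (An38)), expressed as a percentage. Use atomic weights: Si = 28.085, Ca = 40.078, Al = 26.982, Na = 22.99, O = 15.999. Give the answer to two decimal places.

Molar mass of Na_0.62Ca_0.38Al_1.38Si_2.62O_8: 0.62×22.99 + 0.38×40.078 + 1.38×26.982 + 2.62×28.085 + 8×15.999 = 268.293 g/mol.
Mass of Si per formula unit: 2.62 × 28.085 = 73.583 g.
Weight fraction Si = 73.583 / 268.293 = 0.2743.

27.43 weight percent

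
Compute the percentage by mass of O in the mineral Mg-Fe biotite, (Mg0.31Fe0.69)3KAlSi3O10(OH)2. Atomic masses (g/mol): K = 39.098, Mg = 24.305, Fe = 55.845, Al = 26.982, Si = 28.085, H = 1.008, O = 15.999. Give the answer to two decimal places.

39.79 weight percent

M((Mg0.31Fe0.69)3KAlSi3O10(OH)2) = 482.542 g/mol.
O contributes 12 × 15.999 = 191.988 g per mole.
191.988/482.542 = 0.3979 → 39.79%.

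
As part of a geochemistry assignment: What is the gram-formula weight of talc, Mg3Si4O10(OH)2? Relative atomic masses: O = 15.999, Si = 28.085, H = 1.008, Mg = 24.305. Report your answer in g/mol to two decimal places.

M = 3(24.305) + 4(28.085) + 12(15.999) + 2(1.008)

379.26 g/mol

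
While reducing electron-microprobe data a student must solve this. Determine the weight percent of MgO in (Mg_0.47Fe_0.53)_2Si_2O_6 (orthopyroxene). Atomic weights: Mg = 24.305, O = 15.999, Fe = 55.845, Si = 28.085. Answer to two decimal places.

M((Mg_0.47Fe_0.53)_2Si_2O_6) = 234.206 g/mol; M(MgO) = 40.304 g/mol.
Moles MgO per formula unit = 0.94 Mg ÷ 1 = 0.9400.
MgO fraction = (0.9400 × 40.304) / 234.206 = 37.886/234.206 = 0.1618.

16.18 wt%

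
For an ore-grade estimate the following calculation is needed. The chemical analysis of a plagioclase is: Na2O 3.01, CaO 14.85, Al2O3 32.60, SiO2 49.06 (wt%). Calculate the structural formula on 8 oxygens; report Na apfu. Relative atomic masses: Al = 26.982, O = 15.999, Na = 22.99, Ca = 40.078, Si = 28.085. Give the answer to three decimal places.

3.01 wt% Na2O ÷ 61.979 g/mol = 0.04856 mol, giving 0.09712 Na and 0.04856 O.
14.85 wt% CaO ÷ 56.077 g/mol = 0.26481 mol, giving 0.26481 Ca and 0.26481 O.
32.60 wt% Al2O3 ÷ 101.961 g/mol = 0.31973 mol, giving 0.63946 Al and 0.95919 O.
49.06 wt% SiO2 ÷ 60.083 g/mol = 0.81654 mol, giving 0.81654 Si and 1.63308 O.
Oxygen sums to 2.90564; scaling by 8/2.90564 = 2.75327 puts the formula on 8 O.
Na: 0.09712 × 2.75327 = 0.267 atoms per formula unit.

0.267 Na apfu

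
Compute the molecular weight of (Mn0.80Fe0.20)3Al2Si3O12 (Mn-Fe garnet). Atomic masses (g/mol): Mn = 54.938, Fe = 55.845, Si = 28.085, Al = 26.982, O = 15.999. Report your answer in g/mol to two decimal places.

495.57 g/mol

M = 2.40×54.938 + 0.60×55.845 + 2×26.982 + 3×28.085 + 12×15.999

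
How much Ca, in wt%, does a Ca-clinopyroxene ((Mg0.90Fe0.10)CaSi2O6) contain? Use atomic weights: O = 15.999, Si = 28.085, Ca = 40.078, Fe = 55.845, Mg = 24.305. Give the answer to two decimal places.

18.24 wt%

M((Mg0.90Fe0.10)CaSi2O6) = 219.701 g/mol.
Ca contributes 1 × 40.078 = 40.078 g per mole.
40.078/219.701 = 0.1824 → 18.24%.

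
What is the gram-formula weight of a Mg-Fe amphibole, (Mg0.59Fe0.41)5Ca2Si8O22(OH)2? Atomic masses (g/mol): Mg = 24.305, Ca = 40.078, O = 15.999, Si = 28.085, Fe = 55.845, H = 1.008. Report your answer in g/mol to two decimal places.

877.01 g/mol

M = 2.95(24.305) + 2.05(55.845) + 2(40.078) + 8(28.085) + 24(15.999) + 2(1.008)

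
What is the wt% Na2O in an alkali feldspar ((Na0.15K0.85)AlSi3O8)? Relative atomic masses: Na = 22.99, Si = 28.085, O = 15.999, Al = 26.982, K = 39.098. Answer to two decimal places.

1.68 wt%

M((Na0.15K0.85)AlSi3O8) = 275.911 g/mol; M(Na2O) = 61.979 g/mol.
Moles Na2O per formula unit = 0.15 Na ÷ 2 = 0.0750.
Na2O fraction = (0.0750 × 61.979) / 275.911 = 4.648/275.911 = 0.0168.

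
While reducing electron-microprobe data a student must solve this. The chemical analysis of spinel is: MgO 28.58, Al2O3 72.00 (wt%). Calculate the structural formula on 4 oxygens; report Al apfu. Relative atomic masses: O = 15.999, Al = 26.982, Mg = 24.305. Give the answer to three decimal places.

MgO (M=40.304): mol = 0.70911; Mg = 0.70911, O = 0.70911.
Al2O3 (M=101.961): mol = 0.70615; Al = 1.41230, O = 2.11845.
ΣO = 2.82756; factor = 4/ΣO = 1.41465.
Al apfu = 1.41230 × 1.41465 = 1.998.

1.998 Al apfu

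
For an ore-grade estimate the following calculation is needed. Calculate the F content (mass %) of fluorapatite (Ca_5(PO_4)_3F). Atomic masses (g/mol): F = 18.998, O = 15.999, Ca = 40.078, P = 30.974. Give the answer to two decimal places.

Molar mass of Ca_5(PO_4)_3F: 5*40.078 + 3*30.974 + 12*15.999 + 1*18.998 = 504.298 g/mol.
Mass of F per formula unit: 1 × 18.998 = 18.998 g.
Weight fraction F = 18.998 / 504.298 = 0.0377.

3.77 mass %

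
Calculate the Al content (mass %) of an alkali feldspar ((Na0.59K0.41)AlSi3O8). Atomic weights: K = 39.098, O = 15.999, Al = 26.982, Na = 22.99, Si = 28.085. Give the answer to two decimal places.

Formula mass = 0.59·22.99 + 0.41·39.098 + 1·26.982 + 3·28.085 + 8·15.999 = 268.823 g/mol, of which 26.982 g is Al.
So Al makes up 26.982/268.823 = 0.1004 of the mass, i.e. 10.04%.

10.04 mass %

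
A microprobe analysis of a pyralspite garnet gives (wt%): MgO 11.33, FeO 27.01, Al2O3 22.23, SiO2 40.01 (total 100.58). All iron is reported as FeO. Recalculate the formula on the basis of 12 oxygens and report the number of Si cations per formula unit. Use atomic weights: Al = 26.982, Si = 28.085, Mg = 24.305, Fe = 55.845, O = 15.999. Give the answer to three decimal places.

3.023 Si apfu

11.33 wt% MgO ÷ 40.304 g/mol = 0.28111 mol, giving 0.28111 Mg and 0.28111 O.
27.01 wt% FeO ÷ 71.844 g/mol = 0.37595 mol, giving 0.37595 Fe and 0.37595 O.
22.23 wt% Al2O3 ÷ 101.961 g/mol = 0.21802 mol, giving 0.43604 Al and 0.65406 O.
40.01 wt% SiO2 ÷ 60.083 g/mol = 0.66591 mol, giving 0.66591 Si and 1.33182 O.
Oxygen sums to 2.64294; scaling by 12/2.64294 = 4.54040 puts the formula on 12 O.
Si: 0.66591 × 4.54040 = 3.023 atoms per formula unit.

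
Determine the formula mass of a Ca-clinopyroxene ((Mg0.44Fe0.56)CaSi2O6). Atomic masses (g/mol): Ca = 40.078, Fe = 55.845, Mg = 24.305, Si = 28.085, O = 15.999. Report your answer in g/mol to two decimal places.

Mg: 0.44 × 24.305 = 10.6942
Fe: 0.56 × 55.845 = 31.2732
Ca: 1 × 40.078 = 40.0780
Si: 2 × 28.085 = 56.1700
O: 6 × 15.999 = 95.9940
Summing the contributions gives the formula mass.

234.21 g/mol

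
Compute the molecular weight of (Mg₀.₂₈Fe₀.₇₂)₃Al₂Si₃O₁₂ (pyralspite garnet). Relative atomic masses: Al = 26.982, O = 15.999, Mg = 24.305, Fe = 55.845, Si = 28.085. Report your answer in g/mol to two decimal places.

The formula mass is the sum 0.84*24.305 + 2.16*55.845 + 2*26.982 + 3*28.085 + 12*15.999.

471.25 g/mol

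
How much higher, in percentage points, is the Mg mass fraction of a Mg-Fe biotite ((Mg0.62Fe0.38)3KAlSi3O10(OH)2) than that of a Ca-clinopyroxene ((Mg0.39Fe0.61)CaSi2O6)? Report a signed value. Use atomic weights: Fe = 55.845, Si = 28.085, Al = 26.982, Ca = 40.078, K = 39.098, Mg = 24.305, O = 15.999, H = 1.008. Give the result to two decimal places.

5.95 percentage points

M((Mg0.62Fe0.38)3KAlSi3O10(OH)2) = 453.210 g/mol, so wt% Mg = 45.207/453.210 × 100 = 9.97%.
M((Mg0.39Fe0.61)CaSi2O6) = 235.786 g/mol, so wt% Mg = 9.479/235.786 × 100 = 4.02%.
9.97 − 4.02 = 5.95 pp.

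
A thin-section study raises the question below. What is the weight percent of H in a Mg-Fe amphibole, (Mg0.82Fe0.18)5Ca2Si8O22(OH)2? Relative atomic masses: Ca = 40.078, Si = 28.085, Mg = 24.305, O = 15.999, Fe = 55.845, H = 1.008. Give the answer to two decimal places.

M((Mg0.82Fe0.18)5Ca2Si8O22(OH)2) = 840.739 g/mol.
H contributes 2 × 1.008 = 2.016 g per mole.
2.016/840.739 = 0.0024 → 0.24%.

0.24 mass %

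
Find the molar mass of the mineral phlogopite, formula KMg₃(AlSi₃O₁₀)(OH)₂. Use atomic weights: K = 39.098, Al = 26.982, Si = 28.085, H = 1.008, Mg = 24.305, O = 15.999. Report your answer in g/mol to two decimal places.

417.25 g/mol

M = 1(39.098) + 3(24.305) + 1(26.982) + 3(28.085) + 12(15.999) + 2(1.008)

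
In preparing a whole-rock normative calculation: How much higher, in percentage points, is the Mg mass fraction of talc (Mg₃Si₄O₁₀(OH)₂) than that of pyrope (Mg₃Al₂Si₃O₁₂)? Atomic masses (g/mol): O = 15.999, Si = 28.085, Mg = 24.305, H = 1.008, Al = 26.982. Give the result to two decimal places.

1.14 percentage points

Mg in Mg₃Si₄O₁₀(OH)₂: molar mass 379.259 g/mol; 3×24.305 = 72.915 g → 19.23 wt%.
Mg in Mg₃Al₂Si₃O₁₂: molar mass 403.122 g/mol; 3×24.305 = 72.915 g → 18.09 wt%.
Difference = 19.23 − 18.09 = 1.14 percentage points.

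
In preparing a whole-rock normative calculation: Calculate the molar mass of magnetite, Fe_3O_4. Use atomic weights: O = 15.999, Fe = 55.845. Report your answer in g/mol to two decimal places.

Fe: 3 × 55.845 = 167.5350
O: 4 × 15.999 = 63.9960
Summing the contributions gives the formula mass.

231.53 g/mol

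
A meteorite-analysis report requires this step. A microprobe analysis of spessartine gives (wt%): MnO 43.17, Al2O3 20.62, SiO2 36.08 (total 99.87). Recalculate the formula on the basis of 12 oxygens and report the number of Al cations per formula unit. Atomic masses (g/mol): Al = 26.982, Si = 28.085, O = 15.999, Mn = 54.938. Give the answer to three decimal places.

MnO (M=70.937): mol = 0.60857; Mn = 0.60857, O = 0.60857.
Al2O3 (M=101.961): mol = 0.20223; Al = 0.40446, O = 0.60669.
SiO2 (M=60.083): mol = 0.60050; Si = 0.60050, O = 1.20100.
ΣO = 2.41626; factor = 12/ΣO = 4.96635.
Al apfu = 0.40446 × 4.96635 = 2.009.

2.009 Al apfu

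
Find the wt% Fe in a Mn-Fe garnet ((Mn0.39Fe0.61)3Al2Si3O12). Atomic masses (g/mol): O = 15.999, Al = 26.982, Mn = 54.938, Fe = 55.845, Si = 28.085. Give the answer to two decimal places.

M((Mn0.39Fe0.61)3Al2Si3O12) = 496.681 g/mol.
Fe contributes 1.83 × 55.845 = 102.196 g per mole.
102.196/496.681 = 0.2058 → 20.58%.

20.58 weight percent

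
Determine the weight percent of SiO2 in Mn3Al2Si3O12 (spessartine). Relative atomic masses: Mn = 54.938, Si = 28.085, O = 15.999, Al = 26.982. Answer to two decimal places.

M(Mn3Al2Si3O12) = 495.021 g/mol; M(SiO2) = 60.083 g/mol.
Moles SiO2 per formula unit = 3 Si ÷ 1 = 3.0000.
SiO2 fraction = (3.0000 × 60.083) / 495.021 = 180.249/495.021 = 0.3641.

36.41 wt%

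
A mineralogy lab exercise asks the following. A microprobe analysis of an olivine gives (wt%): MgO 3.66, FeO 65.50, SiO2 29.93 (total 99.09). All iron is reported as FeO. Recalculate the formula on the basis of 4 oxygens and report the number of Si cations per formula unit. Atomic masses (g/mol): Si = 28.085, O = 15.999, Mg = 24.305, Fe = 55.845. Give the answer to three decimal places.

MgO (M=40.304): mol = 0.09081; Mg = 0.09081, O = 0.09081.
FeO (M=71.844): mol = 0.91170; Fe = 0.91170, O = 0.91170.
SiO2 (M=60.083): mol = 0.49814; Si = 0.49814, O = 0.99628.
ΣO = 1.99879; factor = 4/ΣO = 2.00121.
Si apfu = 0.49814 × 2.00121 = 0.997.

0.997 Si apfu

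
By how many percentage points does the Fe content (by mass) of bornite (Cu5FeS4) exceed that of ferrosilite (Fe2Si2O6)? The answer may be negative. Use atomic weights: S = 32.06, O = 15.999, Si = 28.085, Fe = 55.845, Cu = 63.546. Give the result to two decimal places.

Fe in Cu5FeS4: molar mass 501.815 g/mol; 1×55.845 = 55.845 g → 11.13 wt%.
Fe in Fe2Si2O6: molar mass 263.854 g/mol; 2×55.845 = 111.690 g → 42.33 wt%.
Difference = 11.13 − 42.33 = -31.20 percentage points.

-31.20 percentage points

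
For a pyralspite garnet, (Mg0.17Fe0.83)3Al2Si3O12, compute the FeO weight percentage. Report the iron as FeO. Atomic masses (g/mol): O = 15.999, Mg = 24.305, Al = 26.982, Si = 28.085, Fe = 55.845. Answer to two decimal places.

37.14 wt%

M((Mg0.17Fe0.83)3Al2Si3O12) = 481.657 g/mol; M(FeO) = 71.844 g/mol.
Moles FeO per formula unit = 2.49 Fe ÷ 1 = 2.4900.
FeO fraction = (2.4900 × 71.844) / 481.657 = 178.892/481.657 = 0.3714.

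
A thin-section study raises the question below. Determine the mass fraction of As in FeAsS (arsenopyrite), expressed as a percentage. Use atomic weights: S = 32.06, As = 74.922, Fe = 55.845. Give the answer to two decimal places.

46.01 mass %

M(FeAsS) = 162.827 g/mol.
As contributes 1 × 74.922 = 74.922 g per mole.
74.922/162.827 = 0.4601 → 46.01%.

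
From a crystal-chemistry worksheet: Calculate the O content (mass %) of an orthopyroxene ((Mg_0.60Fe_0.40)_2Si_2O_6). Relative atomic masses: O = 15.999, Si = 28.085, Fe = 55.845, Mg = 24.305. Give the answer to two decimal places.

42.47 mass %

Molar mass of (Mg_0.60Fe_0.40)_2Si_2O_6: 1.20·24.305 + 0.80·55.845 + 2·28.085 + 6·15.999 = 226.006 g/mol.
Mass of O per formula unit: 6 × 15.999 = 95.994 g.
Weight fraction O = 95.994 / 226.006 = 0.4247.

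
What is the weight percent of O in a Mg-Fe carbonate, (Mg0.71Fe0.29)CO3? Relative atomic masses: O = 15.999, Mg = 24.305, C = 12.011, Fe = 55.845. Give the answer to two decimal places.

51.36 wt%

Formula mass = 0.71*24.305 + 0.29*55.845 + 1*12.011 + 3*15.999 = 93.460 g/mol, of which 47.997 g is O.
So O makes up 47.997/93.460 = 0.5136 of the mass, i.e. 51.36%.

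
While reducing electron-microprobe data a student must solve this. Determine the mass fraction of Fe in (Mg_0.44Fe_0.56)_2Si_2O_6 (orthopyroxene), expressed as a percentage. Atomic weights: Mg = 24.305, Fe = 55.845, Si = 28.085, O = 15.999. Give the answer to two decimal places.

26.49 mass %

Formula mass = 0.88×24.305 + 1.12×55.845 + 2×28.085 + 6×15.999 = 236.099 g/mol, of which 62.546 g is Fe.
So Fe makes up 62.546/236.099 = 0.2649 of the mass, i.e. 26.49%.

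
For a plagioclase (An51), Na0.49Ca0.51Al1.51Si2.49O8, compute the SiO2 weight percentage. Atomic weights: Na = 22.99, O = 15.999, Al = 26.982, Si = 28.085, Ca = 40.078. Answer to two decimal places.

Formula mass = 270.371 g/mol.
2.49 Si → 2.4900 mol SiO2 per formula unit; M(SiO2) = 60.083, so SiO2 mass = 149.607 g.
149.607/270.371 × 100 = 55.33 wt%.

55.33 wt%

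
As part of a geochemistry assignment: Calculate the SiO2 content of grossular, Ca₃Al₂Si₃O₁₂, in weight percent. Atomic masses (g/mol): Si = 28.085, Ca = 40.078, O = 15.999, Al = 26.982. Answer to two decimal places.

40.02 wt%

M(Ca₃Al₂Si₃O₁₂) = 450.441 g/mol; M(SiO2) = 60.083 g/mol.
Moles SiO2 per formula unit = 3 Si ÷ 1 = 3.0000.
SiO2 fraction = (3.0000 × 60.083) / 450.441 = 180.249/450.441 = 0.4002.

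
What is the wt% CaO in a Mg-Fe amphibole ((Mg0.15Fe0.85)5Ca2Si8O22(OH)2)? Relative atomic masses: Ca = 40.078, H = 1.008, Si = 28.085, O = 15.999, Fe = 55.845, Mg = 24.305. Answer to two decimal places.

M((Mg0.15Fe0.85)5Ca2Si8O22(OH)2) = 946.398 g/mol; M(CaO) = 56.077 g/mol.
Moles CaO per formula unit = 2 Ca ÷ 1 = 2.0000.
CaO fraction = (2.0000 × 56.077) / 946.398 = 112.154/946.398 = 0.1185.

11.85 wt%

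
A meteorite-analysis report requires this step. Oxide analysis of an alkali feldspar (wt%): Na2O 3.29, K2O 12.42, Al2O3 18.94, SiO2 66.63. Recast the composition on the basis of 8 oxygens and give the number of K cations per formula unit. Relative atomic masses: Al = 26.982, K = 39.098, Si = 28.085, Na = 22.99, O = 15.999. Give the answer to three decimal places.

0.713 K apfu

Na2O: 3.29/61.979 = 0.05308 mol → 0.10616 mol Na, 0.05308 mol O.
K2O: 12.42/94.195 = 0.13185 mol → 0.26370 mol K, 0.13185 mol O.
Al2O3: 18.94/101.961 = 0.18576 mol → 0.37152 mol Al, 0.55728 mol O.
SiO2: 66.63/60.083 = 1.10897 mol → 1.10897 mol Si, 2.21794 mol O.
Total oxygen = 2.96015 mol. Normalization factor = 8/2.96015 = 2.70257.
K per 8 O = 0.26370 × 2.70257 = 0.713.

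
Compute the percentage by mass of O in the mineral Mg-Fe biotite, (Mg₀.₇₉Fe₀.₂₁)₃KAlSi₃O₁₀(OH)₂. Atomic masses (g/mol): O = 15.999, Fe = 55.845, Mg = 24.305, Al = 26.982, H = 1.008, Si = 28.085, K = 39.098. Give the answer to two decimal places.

43.92 wt%

Formula mass = 2.37·24.305 + 0.63·55.845 + 1·39.098 + 1·26.982 + 3·28.085 + 12·15.999 + 2·1.008 = 437.124 g/mol, of which 191.988 g is O.
So O makes up 191.988/437.124 = 0.4392 of the mass, i.e. 43.92%.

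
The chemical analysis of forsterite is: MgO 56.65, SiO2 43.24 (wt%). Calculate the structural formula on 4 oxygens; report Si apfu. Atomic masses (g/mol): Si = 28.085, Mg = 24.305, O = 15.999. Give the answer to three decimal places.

MgO (M=40.304): mol = 1.40557; Mg = 1.40557, O = 1.40557.
SiO2 (M=60.083): mol = 0.71967; Si = 0.71967, O = 1.43934.
ΣO = 2.84491; factor = 4/ΣO = 1.40602.
Si apfu = 0.71967 × 1.40602 = 1.012.

1.012 Si apfu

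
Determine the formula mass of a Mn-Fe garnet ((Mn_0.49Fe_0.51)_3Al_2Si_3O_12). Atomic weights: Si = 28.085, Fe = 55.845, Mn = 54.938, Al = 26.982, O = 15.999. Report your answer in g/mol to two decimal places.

The formula mass is the sum 1.47·54.938 + 1.53·55.845 + 2·26.982 + 3·28.085 + 12·15.999.

496.41 g/mol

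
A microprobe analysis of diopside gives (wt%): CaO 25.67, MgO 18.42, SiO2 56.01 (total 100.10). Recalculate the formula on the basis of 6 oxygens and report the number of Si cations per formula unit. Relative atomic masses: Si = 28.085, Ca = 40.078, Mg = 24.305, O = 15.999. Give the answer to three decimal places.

25.67 wt% CaO ÷ 56.077 g/mol = 0.45776 mol, giving 0.45776 Ca and 0.45776 O.
18.42 wt% MgO ÷ 40.304 g/mol = 0.45703 mol, giving 0.45703 Mg and 0.45703 O.
56.01 wt% SiO2 ÷ 60.083 g/mol = 0.93221 mol, giving 0.93221 Si and 1.86442 O.
Oxygen sums to 2.77921; scaling by 6/2.77921 = 2.15889 puts the formula on 6 O.
Si: 0.93221 × 2.15889 = 2.013 atoms per formula unit.

2.013 Si apfu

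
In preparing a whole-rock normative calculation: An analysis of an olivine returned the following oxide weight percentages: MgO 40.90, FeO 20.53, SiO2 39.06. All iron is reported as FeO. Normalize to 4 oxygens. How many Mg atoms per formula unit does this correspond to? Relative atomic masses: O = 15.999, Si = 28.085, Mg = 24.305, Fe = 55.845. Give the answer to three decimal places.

1.561 Mg apfu

MgO: 40.90/40.304 = 1.01479 mol → 1.01479 mol Mg, 1.01479 mol O.
FeO: 20.53/71.844 = 0.28576 mol → 0.28576 mol Fe, 0.28576 mol O.
SiO2: 39.06/60.083 = 0.65010 mol → 0.65010 mol Si, 1.30020 mol O.
Total oxygen = 2.60075 mol. Normalization factor = 4/2.60075 = 1.53802.
Mg per 4 O = 1.01479 × 1.53802 = 1.561.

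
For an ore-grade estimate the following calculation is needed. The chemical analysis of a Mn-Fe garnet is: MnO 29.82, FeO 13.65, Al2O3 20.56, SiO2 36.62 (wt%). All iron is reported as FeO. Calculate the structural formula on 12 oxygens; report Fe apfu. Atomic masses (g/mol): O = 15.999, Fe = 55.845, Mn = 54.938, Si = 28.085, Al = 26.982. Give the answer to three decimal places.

MnO (M=70.937): mol = 0.42037; Mn = 0.42037, O = 0.42037.
FeO (M=71.844): mol = 0.18999; Fe = 0.18999, O = 0.18999.
Al2O3 (M=101.961): mol = 0.20165; Al = 0.40330, O = 0.60495.
SiO2 (M=60.083): mol = 0.60949; Si = 0.60949, O = 1.21898.
ΣO = 2.43429; factor = 12/ΣO = 4.92957.
Fe apfu = 0.18999 × 4.92957 = 0.937.

0.937 Fe apfu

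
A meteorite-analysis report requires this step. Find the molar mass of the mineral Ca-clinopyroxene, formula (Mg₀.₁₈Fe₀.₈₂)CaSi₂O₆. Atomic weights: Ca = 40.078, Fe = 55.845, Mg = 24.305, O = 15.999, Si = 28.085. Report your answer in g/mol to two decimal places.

M = 0.18*24.305 + 0.82*55.845 + 1*40.078 + 2*28.085 + 6*15.999

242.41 g/mol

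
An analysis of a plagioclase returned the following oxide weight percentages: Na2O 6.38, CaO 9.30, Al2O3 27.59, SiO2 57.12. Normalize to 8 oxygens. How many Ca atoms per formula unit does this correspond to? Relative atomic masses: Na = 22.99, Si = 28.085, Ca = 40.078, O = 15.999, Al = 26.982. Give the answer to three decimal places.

6.38 wt% Na2O ÷ 61.979 g/mol = 0.10294 mol, giving 0.20588 Na and 0.10294 O.
9.30 wt% CaO ÷ 56.077 g/mol = 0.16584 mol, giving 0.16584 Ca and 0.16584 O.
27.59 wt% Al2O3 ÷ 101.961 g/mol = 0.27059 mol, giving 0.54118 Al and 0.81177 O.
57.12 wt% SiO2 ÷ 60.083 g/mol = 0.95068 mol, giving 0.95068 Si and 1.90136 O.
Oxygen sums to 2.98191; scaling by 8/2.98191 = 2.68284 puts the formula on 8 O.
Ca: 0.16584 × 2.68284 = 0.445 atoms per formula unit.

0.445 Ca apfu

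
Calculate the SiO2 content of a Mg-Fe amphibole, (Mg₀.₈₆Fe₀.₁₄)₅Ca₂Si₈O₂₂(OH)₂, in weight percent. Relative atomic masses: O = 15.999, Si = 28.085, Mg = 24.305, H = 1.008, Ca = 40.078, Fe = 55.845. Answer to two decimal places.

57.60 wt%

Formula mass = 834.431 g/mol.
8 Si → 8.0000 mol SiO2 per formula unit; M(SiO2) = 60.083, so SiO2 mass = 480.664 g.
480.664/834.431 × 100 = 57.60 wt%.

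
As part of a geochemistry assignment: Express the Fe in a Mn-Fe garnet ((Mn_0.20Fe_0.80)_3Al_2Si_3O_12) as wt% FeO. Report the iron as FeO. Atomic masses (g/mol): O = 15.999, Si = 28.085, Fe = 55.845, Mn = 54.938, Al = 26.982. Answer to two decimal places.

34.68 wt%

Formula mass = 497.198 g/mol.
2.40 Fe → 2.4000 mol FeO per formula unit; M(FeO) = 71.844, so FeO mass = 172.426 g.
172.426/497.198 × 100 = 34.68 wt%.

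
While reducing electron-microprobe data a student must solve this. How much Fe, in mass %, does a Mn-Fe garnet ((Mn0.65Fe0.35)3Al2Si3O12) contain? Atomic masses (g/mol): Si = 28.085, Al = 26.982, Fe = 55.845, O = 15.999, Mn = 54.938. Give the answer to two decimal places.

M((Mn0.65Fe0.35)3Al2Si3O12) = 495.973 g/mol.
Fe contributes 1.05 × 55.845 = 58.637 g per mole.
58.637/495.973 = 0.1182 → 11.82%.

11.82 mass %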